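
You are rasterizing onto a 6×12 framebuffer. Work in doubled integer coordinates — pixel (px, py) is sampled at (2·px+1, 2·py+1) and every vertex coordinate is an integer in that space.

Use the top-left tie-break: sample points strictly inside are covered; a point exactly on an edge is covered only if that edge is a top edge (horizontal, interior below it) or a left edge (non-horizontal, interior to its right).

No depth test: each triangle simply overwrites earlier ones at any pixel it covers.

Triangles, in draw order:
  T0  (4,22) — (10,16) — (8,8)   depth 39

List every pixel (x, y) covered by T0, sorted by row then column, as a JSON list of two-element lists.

T0:
  2·area = 60  (B↔C swapped to make it positive)
  edge (4, 22)→(8, 8): d=(4,-14) top-left  bias=+0
  edge (8, 8)→(10, 16): d=(2,8) right/bottom  bias=-1
  edge (10, 16)→(4, 22): d=(-6,6) right/bottom  bias=-1
    (3,6)@(7, 13): e=[6,18,36] → X
    (4,6)@(9, 13): e=[34,2,24] → X
    (5,6)@(11, 13): e=[62,-14,12] → .
    (3,7)@(7, 15): e=[14,22,24] → X
    (5,7)@(11, 15): e=[70,-10,0] → .  [on edge]
    (3,8)@(7, 17): e=[22,26,12] → X
    (4,8)@(9, 17): e=[50,10,0] → .  [on edge]
    (2,9)@(5, 19): e=[2,46,12] → X
    (3,9)@(7, 19): e=[30,30,0] → .  [on edge]
    (2,10)@(5, 21): e=[10,50,0] → .  [on edge]
    (1,11)@(3, 23): e=[-10,70,0] → .  [on edge]
  covered (6 px):
    . . . . . .
    . . . . . .
    . . . . . .
    . . . . . .
    . . . . . .
    . . . . . .
    . . . X X .
    . . . X X .
    . . . X . .
    . . X . . .
    . . . . . .
    . . . . . .

Result: [[3,6],[4,6],[3,7],[4,7],[3,8],[2,9]]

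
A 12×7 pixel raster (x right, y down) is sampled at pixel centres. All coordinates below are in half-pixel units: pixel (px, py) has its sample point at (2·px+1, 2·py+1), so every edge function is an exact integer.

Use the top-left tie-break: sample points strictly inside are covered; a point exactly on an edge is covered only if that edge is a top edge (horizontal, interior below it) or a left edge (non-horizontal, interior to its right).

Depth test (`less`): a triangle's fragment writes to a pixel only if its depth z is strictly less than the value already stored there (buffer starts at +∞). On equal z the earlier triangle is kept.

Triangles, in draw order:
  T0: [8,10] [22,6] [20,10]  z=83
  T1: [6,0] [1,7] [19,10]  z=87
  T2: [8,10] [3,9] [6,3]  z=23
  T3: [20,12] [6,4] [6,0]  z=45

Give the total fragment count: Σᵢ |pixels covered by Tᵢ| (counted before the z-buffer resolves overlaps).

T0:
  2·area = 48
  edge (8, 10)→(22, 6): d=(14,-4) top-left  bias=+0
  edge (22, 6)→(20, 10): d=(-2,4) right/bottom  bias=-1
  edge (20, 10)→(8, 10): d=(-12,0) right/bottom  bias=-1
    (9,3)@(19, 7): e=[2,10,36] → X
    (10,3)@(21, 7): e=[10,2,36] → X
    (11,3)@(23, 7): e=[18,-6,36] → .
    (6,4)@(13, 9): e=[6,30,12] → X
    (7,4)@(15, 9): e=[14,22,12] → X
    (8,4)@(17, 9): e=[22,14,12] → X
    (10,4)@(21, 9): e=[38,-2,12] → .
    (6,5)@(13, 11): e=[34,26,-12] → .
    (7,5)@(15, 11): e=[42,18,-12] → .
    (8,5)@(17, 11): e=[50,10,-12] → .
    (9,5)@(19, 11): e=[58,2,-12] → .
  covered (6 px):
    . . . . . . . . . . . .
    . . . . . . . . . . . .
    . . . . . . . . . . . .
    . . . . . . . . . X X .
    . . . . . . X X X X . .
    . . . . . . . . . . . .
    . . . . . . . . . . . .
T1:
  2·area = 141  (B↔C swapped to make it positive)
  edge (6, 0)→(19, 10): d=(13,10) right/bottom  bias=-1
  edge (19, 10)→(1, 7): d=(-18,-3) top-left  bias=+0
  edge (1, 7)→(6, 0): d=(5,-7) top-left  bias=+0
    (3,0)@(7, 1): e=[3,126,12] → X
    (4,0)@(9, 1): e=[-17,132,26] → .
    (2,1)@(5, 3): e=[49,84,8] → X
    (4,1)@(9, 3): e=[9,96,36] → X
    (5,1)@(11, 3): e=[-11,102,50] → .
    (1,2)@(3, 5): e=[95,42,4] → X
    (5,2)@(11, 5): e=[15,66,60] → X
    (6,2)@(13, 5): e=[-5,72,74] → .
    (0,3)@(1, 7): e=[141,0,0] → X  [on edge]
    (6,3)@(13, 7): e=[21,36,84] → X
    (7,3)@(15, 7): e=[1,42,98] → X
    (8,3)@(17, 7): e=[-19,48,112] → .
    (6,4)@(13, 9): e=[47,0,94] → X  [on edge]
  covered (20 px):
    . . . X . . . . . . . .
    . . X X X . . . . . . .
    . X X X X X . . . . . .
    X X X X X X X X . . . .
    . . . . . . X X X . . .
    . . . . . . . . . . . .
    . . . . . . . . . . . .
T2:
  2·area = 33
  edge (8, 10)→(3, 9): d=(-5,-1) top-left  bias=+0
  edge (3, 9)→(6, 3): d=(3,-6) top-left  bias=+0
  edge (6, 3)→(8, 10): d=(2,7) right/bottom  bias=-1
    (3,0)@(7, 1): e=[44,0,-11] → .  [on edge]
    (2,2)@(5, 5): e=[22,0,11] → X  [on edge]
    (3,2)@(7, 5): e=[24,12,-3] → .
    (2,3)@(5, 7): e=[12,6,15] → X
    (3,3)@(7, 7): e=[14,18,1] → X
    (4,3)@(9, 7): e=[16,30,-13] → .
    (1,4)@(3, 9): e=[0,0,33] → X  [on edge]
    (4,4)@(9, 9): e=[6,36,-9] → .
    (1,5)@(3, 11): e=[-10,6,37] → .
    (2,5)@(5, 11): e=[-8,18,23] → .
    (3,5)@(7, 11): e=[-6,30,9] → .
    (6,5)@(13, 11): e=[0,66,-33] → .  [on edge]
    (0,6)@(1, 13): e=[-22,0,55] → .  [on edge]
    (11,6)@(23, 13): e=[0,132,-99] → .  [on edge]
  covered (6 px):
    . . . . . . . . . . . .
    . . . . . . . . . . . .
    . . X . . . . . . . . .
    . . X X . . . . . . . .
    . X X X . . . . . . . .
    . . . . . . . . . . . .
    . . . . . . . . . . . .
T3:
  2·area = 56
  edge (20, 12)→(6, 4): d=(-14,-8) top-left  bias=+0
  edge (6, 4)→(6, 0): d=(0,-4) top-left  bias=+0
  edge (6, 0)→(20, 12): d=(14,12) right/bottom  bias=-1
    (3,0)@(7, 1): e=[50,4,2] → X
    (4,0)@(9, 1): e=[66,12,-22] → .
    (3,1)@(7, 3): e=[22,4,30] → X
    (4,1)@(9, 3): e=[38,12,6] → X
    (5,1)@(11, 3): e=[54,20,-18] → .
    (3,2)@(7, 5): e=[-6,4,58] → .
    (4,2)@(9, 5): e=[10,12,34] → X
    (5,2)@(11, 5): e=[26,20,10] → X
    (6,2)@(13, 5): e=[42,28,-14] → .
    (4,3)@(9, 7): e=[-18,12,62] → .
    (5,3)@(11, 7): e=[-2,20,38] → .
    (6,3)@(13, 7): e=[14,28,14] → X
  covered (7 px):
    . . . X . . . . . . . .
    . . . X X . . . . . . .
    . . . . X X . . . . . .
    . . . . . . X . . . . .
    . . . . . . . X . . . .
    . . . . . . . . . . . .
    . . . . . . . . . . . .

Final: 39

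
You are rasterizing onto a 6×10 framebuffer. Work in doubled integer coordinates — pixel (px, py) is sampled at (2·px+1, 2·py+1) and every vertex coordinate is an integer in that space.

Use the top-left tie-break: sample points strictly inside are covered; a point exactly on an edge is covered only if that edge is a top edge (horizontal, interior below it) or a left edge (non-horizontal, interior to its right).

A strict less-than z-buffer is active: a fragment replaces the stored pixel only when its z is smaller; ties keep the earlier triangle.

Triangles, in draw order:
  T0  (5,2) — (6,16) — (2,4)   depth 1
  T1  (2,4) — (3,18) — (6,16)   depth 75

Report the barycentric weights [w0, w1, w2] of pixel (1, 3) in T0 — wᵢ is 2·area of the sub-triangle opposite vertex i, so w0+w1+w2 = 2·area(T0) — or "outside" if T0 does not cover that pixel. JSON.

T0:
  2·area = 44
  edge (5, 2)→(6, 16): d=(1,14) right/bottom  bias=-1
  edge (6, 16)→(2, 4): d=(-4,-12) top-left  bias=+0
  edge (2, 4)→(5, 2): d=(3,-2) top-left  bias=+0
    (0,0)@(1, 1): e=[55,0,-11] → ·  [on edge]
    (2,1)@(5, 3): e=[1,40,3] → #
    (3,1)@(7, 3): e=[-27,64,7] → ·
    (1,2)@(3, 5): e=[31,8,5] → #
    (3,2)@(7, 5): e=[-25,56,13] → ·
    (1,3)@(3, 7): e=[33,0,11] → #  [on edge]
    (3,3)@(7, 7): e=[-23,48,19] → ·
    (1,4)@(3, 9): e=[35,-8,17] → ·
    (2,4)@(5, 9): e=[7,16,21] → #
    (3,4)@(7, 9): e=[-21,40,25] → ·
    (2,5)@(5, 11): e=[9,8,27] → #
    (3,5)@(7, 11): e=[-19,32,31] → ·
    (2,6)@(5, 13): e=[11,0,33] → #  [on edge]
    (3,9)@(7, 19): e=[-11,0,55] → ·  [on edge]
  covered (8 px):
    · · · · · ·
    · · # · · ·
    · # # · · ·
    · # # · · ·
    · · # · · ·
    · · # · · ·
    · · # · · ·
    · · · · · ·
    · · · · · ·
    · · · · · ·
T1:
  2·area = 44  (B↔C swapped to make it positive)
  edge (2, 4)→(6, 16): d=(4,12) right/bottom  bias=-1
  edge (6, 16)→(3, 18): d=(-3,2) right/bottom  bias=-1
  edge (3, 18)→(2, 4): d=(-1,-14) top-left  bias=+0
    (0,0)@(1, 1): e=[0,55,-11] → ·  [on edge]
    (1,3)@(3, 7): e=[0,33,11] → ·  [on edge]
    (1,4)@(3, 9): e=[8,27,9] → #
    (2,4)@(5, 9): e=[-16,23,37] → ·
    (1,5)@(3, 11): e=[16,21,7] → #
    (2,5)@(5, 11): e=[-8,17,35] → ·
    (1,6)@(3, 13): e=[24,15,5] → #
    (2,6)@(5, 13): e=[0,11,33] → ·  [on edge]
    (1,7)@(3, 15): e=[32,9,3] → #
    (2,7)@(5, 15): e=[8,5,31] → #
    (3,7)@(7, 15): e=[-16,1,59] → ·
    (1,8)@(3, 17): e=[40,3,1] → #
    (3,9)@(7, 19): e=[0,-11,55] → ·  [on edge]
  covered (6 px):
    · · · · · ·
    · · · · · ·
    · · · · · ·
    · · · · · ·
    · # · · · ·
    · # · · · ·
    · # · · · ·
    · # # · · ·
    · # · · · ·
    · · · · · ·

Answer: [0,11,33]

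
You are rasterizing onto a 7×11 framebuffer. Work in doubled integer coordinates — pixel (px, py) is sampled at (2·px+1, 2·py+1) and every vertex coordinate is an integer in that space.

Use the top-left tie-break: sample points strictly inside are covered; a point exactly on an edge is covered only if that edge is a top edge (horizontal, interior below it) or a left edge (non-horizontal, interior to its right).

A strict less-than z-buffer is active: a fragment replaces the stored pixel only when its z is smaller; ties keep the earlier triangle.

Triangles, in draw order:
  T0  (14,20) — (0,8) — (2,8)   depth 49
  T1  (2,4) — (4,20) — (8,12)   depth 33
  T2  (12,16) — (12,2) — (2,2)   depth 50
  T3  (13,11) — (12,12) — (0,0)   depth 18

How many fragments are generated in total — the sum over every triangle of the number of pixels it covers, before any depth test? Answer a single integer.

T0:
  2·area = 24
  edge (14, 20)→(0, 8): d=(-14,-12) top-left  bias=+0
  edge (0, 8)→(2, 8): d=(2,0) top-left  bias=+0
  edge (2, 8)→(14, 20): d=(12,12) right/bottom  bias=-1
    (0,3)@(1, 7): e=[26,-2,0] → ·  [on edge]
    (1,4)@(3, 9): e=[22,2,0] → ·  [on edge]
    (2,5)@(5, 11): e=[18,6,0] → ·  [on edge]
    (3,6)@(7, 13): e=[14,10,0] → ·  [on edge]
    (4,7)@(9, 15): e=[10,14,0] → ·  [on edge]
    (5,8)@(11, 17): e=[6,18,0] → ·  [on edge]
    (6,9)@(13, 19): e=[2,22,0] → ·  [on edge]
  covered (0 px):
    · · · · · · ·
    · · · · · · ·
    · · · · · · ·
    · · · · · · ·
    · · · · · · ·
    · · · · · · ·
    · · · · · · ·
    · · · · · · ·
    · · · · · · ·
    · · · · · · ·
    · · · · · · ·
T1:
  2·area = 80  (B↔C swapped to make it positive)
  edge (2, 4)→(8, 12): d=(6,8) right/bottom  bias=-1
  edge (8, 12)→(4, 20): d=(-4,8) right/bottom  bias=-1
  edge (4, 20)→(2, 4): d=(-2,-16) top-left  bias=+0
    (1,3)@(3, 7): e=[10,60,10] → #
    (2,3)@(5, 7): e=[-6,44,42] → ·
    (1,4)@(3, 9): e=[22,52,6] → #
    (2,4)@(5, 9): e=[6,36,38] → #
    (3,4)@(7, 9): e=[-10,20,70] → ·
    (1,5)@(3, 11): e=[34,44,2] → #
    (3,5)@(7, 11): e=[2,12,66] → #
    (4,5)@(9, 11): e=[-14,-4,98] → ·
    (1,6)@(3, 13): e=[46,36,-2] → ·
    (2,6)@(5, 13): e=[30,20,30] → #
    (4,6)@(9, 13): e=[-2,-12,94] → ·
    (2,7)@(5, 15): e=[42,12,26] → #
  covered (10 px):
    · · · · · · ·
    · · · · · · ·
    · · · · · · ·
    · # · · · · ·
    · # # · · · ·
    · # # # · · ·
    · · # # · · ·
    · · # · · · ·
    · · # · · · ·
    · · · · · · ·
    · · · · · · ·
T2:
  2·area = 140  (B↔C swapped to make it positive)
  edge (12, 16)→(2, 2): d=(-10,-14) top-left  bias=+0
  edge (2, 2)→(12, 2): d=(10,0) top-left  bias=+0
  edge (12, 2)→(12, 16): d=(0,14) right/bottom  bias=-1
    (1,1)@(3, 3): e=[4,10,126] → #
    (2,1)@(5, 3): e=[32,10,98] → #
    (3,1)@(7, 3): e=[60,10,70] → #
    (4,1)@(9, 3): e=[88,10,42] → #
    (5,1)@(11, 3): e=[116,10,14] → #
    (6,1)@(13, 3): e=[144,10,-14] → ·
    (1,2)@(3, 5): e=[-16,30,126] → ·
    (2,2)@(5, 5): e=[12,30,98] → #
    (6,2)@(13, 5): e=[124,30,-14] → ·
    (2,3)@(5, 7): e=[-8,50,98] → ·
    (3,3)@(7, 7): e=[20,50,70] → #
    (6,3)@(13, 7): e=[104,50,-14] → ·
    (3,4)@(7, 9): e=[0,70,70] → #  [on edge]
  covered (18 px):
    · · · · · · ·
    · # # # # # ·
    · · # # # # ·
    · · · # # # ·
    · · · # # # ·
    · · · · # # ·
    · · · · · # ·
    · · · · · · ·
    · · · · · · ·
    · · · · · · ·
    · · · · · · ·
T3:
  2·area = 24
  edge (13, 11)→(12, 12): d=(-1,1) right/bottom  bias=-1
  edge (12, 12)→(0, 0): d=(-12,-12) top-left  bias=+0
  edge (0, 0)→(13, 11): d=(13,11) right/bottom  bias=-1
    (0,0)@(1, 1): e=[22,0,2] → #  [on edge]
    (1,0)@(3, 1): e=[20,24,-20] → ·
    (0,1)@(1, 3): e=[20,-24,28] → ·
    (1,1)@(3, 3): e=[18,0,6] → #  [on edge]
    (2,1)@(5, 3): e=[16,24,-16] → ·
    (1,2)@(3, 5): e=[16,-24,32] → ·
    (2,2)@(5, 5): e=[14,0,10] → #  [on edge]
    (3,2)@(7, 5): e=[12,24,-12] → ·
    (2,3)@(5, 7): e=[12,-24,36] → ·
    (3,3)@(7, 7): e=[10,0,14] → #  [on edge]
    (4,3)@(9, 7): e=[8,24,-8] → ·
    (3,4)@(7, 9): e=[8,-24,40] → ·
    (4,4)@(9, 9): e=[6,0,18] → #  [on edge]
    (5,5)@(11, 11): e=[2,0,22] → #  [on edge]
    (6,5)@(13, 11): e=[0,24,0] → ·  [on edge]
    (5,6)@(11, 13): e=[0,-24,48] → ·  [on edge]
    (6,6)@(13, 13): e=[-2,0,26] → ·  [on edge]
    (4,7)@(9, 15): e=[0,-72,96] → ·  [on edge]
    (3,8)@(7, 17): e=[0,-120,144] → ·  [on edge]
    (2,9)@(5, 19): e=[0,-168,192] → ·  [on edge]
    (1,10)@(3, 21): e=[0,-216,240] → ·  [on edge]
  covered (6 px):
    # · · · · · ·
    · # · · · · ·
    · · # · · · ·
    · · · # · · ·
    · · · · # · ·
    · · · · · # ·
    · · · · · · ·
    · · · · · · ·
    · · · · · · ·
    · · · · · · ·
    · · · · · · ·

Final: 34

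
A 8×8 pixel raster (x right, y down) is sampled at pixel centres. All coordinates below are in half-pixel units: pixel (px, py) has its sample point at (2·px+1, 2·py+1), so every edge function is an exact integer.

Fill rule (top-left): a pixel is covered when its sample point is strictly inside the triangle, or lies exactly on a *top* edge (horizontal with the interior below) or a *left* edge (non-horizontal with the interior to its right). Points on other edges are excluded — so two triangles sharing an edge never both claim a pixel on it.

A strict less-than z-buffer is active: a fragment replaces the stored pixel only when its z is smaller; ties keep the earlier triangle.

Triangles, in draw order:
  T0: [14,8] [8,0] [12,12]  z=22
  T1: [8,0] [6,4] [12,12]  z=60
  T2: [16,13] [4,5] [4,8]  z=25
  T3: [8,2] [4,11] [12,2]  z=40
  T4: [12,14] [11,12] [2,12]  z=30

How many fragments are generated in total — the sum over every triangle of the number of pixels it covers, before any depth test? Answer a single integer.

T0:
  2·area = 40  (B↔C swapped to make it positive)
  edge (14, 8)→(12, 12): d=(-2,4) right/bottom  bias=-1
  edge (12, 12)→(8, 0): d=(-4,-12) top-left  bias=+0
  edge (8, 0)→(14, 8): d=(6,8) right/bottom  bias=-1
    (4,1)@(9, 3): e=[30,0,10] → #  [on edge]
    (5,1)@(11, 3): e=[22,24,-6] → ·
    (4,2)@(9, 5): e=[26,-8,22] → ·
    (5,2)@(11, 5): e=[18,16,6] → #
    (6,2)@(13, 5): e=[10,40,-10] → ·
    (5,3)@(11, 7): e=[14,8,18] → #
    (6,3)@(13, 7): e=[6,32,2] → #
    (7,3)@(15, 7): e=[-2,56,-14] → ·
    (5,4)@(11, 9): e=[10,0,30] → #  [on edge]
    (7,4)@(15, 9): e=[-6,48,-2] → ·
    (5,5)@(11, 11): e=[6,-8,42] → ·
    (6,5)@(13, 11): e=[-2,16,26] → ·
    (6,7)@(13, 15): e=[-10,0,50] → ·  [on edge]
  covered (6 px):
    · · · · · · · ·
    · · · · # · · ·
    · · · · · # · ·
    · · · · · # # ·
    · · · · · # # ·
    · · · · · · · ·
    · · · · · · · ·
    · · · · · · · ·
T1:
  2·area = 40  (B↔C swapped to make it positive)
  edge (8, 0)→(12, 12): d=(4,12) right/bottom  bias=-1
  edge (12, 12)→(6, 4): d=(-6,-8) top-left  bias=+0
  edge (6, 4)→(8, 0): d=(2,-4) top-left  bias=+0
    (3,1)@(7, 3): e=[24,14,2] → #
    (4,1)@(9, 3): e=[0,30,10] → ·  [on edge]
    (3,2)@(7, 5): e=[32,2,6] → #
    (4,2)@(9, 5): e=[8,18,14] → #
    (5,2)@(11, 5): e=[-16,34,22] → ·
    (3,3)@(7, 7): e=[40,-10,10] → ·
    (4,3)@(9, 7): e=[16,6,18] → #
    (5,3)@(11, 7): e=[-8,22,26] → ·
    (4,4)@(9, 9): e=[24,-6,22] → ·
    (5,4)@(11, 9): e=[0,10,30] → ·  [on edge]
    (6,7)@(13, 15): e=[0,-10,50] → ·  [on edge]
  covered (4 px):
    · · · · · · · ·
    · · · # · · · ·
    · · · # # · · ·
    · · · · # · · ·
    · · · · · · · ·
    · · · · · · · ·
    · · · · · · · ·
    · · · · · · · ·
T2:
  2·area = 36  (B↔C swapped to make it positive)
  edge (16, 13)→(4, 8): d=(-12,-5) top-left  bias=+0
  edge (4, 8)→(4, 5): d=(0,-3) top-left  bias=+0
  edge (4, 5)→(16, 13): d=(12,8) right/bottom  bias=-1
    (0,1)@(1, 3): e=[45,-9,0] → ·  [on edge]
    (2,3)@(5, 7): e=[17,3,16] → #
    (3,3)@(7, 7): e=[27,9,0] → ·  [on edge]
    (2,4)@(5, 9): e=[-7,3,40] → ·
    (3,4)@(7, 9): e=[3,9,24] → #
    (4,4)@(9, 9): e=[13,15,8] → #
    (5,4)@(11, 9): e=[23,21,-8] → ·
    (3,5)@(7, 11): e=[-21,9,48] → ·
    (4,5)@(9, 11): e=[-11,15,32] → ·
    (6,5)@(13, 11): e=[9,27,0] → ·  [on edge]
  covered (3 px):
    · · · · · · · ·
    · · · · · · · ·
    · · · · · · · ·
    · · # · · · · ·
    · · · # # · · ·
    · · · · · · · ·
    · · · · · · · ·
    · · · · · · · ·
T3:
  2·area = 36  (B↔C swapped to make it positive)
  edge (8, 2)→(12, 2): d=(4,0) top-left  bias=+0
  edge (12, 2)→(4, 11): d=(-8,9) right/bottom  bias=-1
  edge (4, 11)→(8, 2): d=(4,-9) top-left  bias=+0
    (4,1)@(9, 3): e=[4,19,13] → #
    (5,1)@(11, 3): e=[4,1,31] → #
    (6,1)@(13, 3): e=[4,-17,49] → ·
    (3,2)@(7, 5): e=[12,21,3] → #
    (5,2)@(11, 5): e=[12,-15,39] → ·
    (3,3)@(7, 7): e=[20,5,11] → #
    (4,3)@(9, 7): e=[20,-13,29] → ·
    (2,4)@(5, 9): e=[28,7,1] → #
    (3,4)@(7, 9): e=[28,-11,19] → ·
    (2,5)@(5, 11): e=[36,-9,9] → ·
  covered (6 px):
    · · · · · · · ·
    · · · · # # · ·
    · · · # # · · ·
    · · · # · · · ·
    · · # · · · · ·
    · · · · · · · ·
    · · · · · · · ·
    · · · · · · · ·
T4:
  2·area = 18  (B↔C swapped to make it positive)
  edge (12, 14)→(2, 12): d=(-10,-2) top-left  bias=+0
  edge (2, 12)→(11, 12): d=(9,0) top-left  bias=+0
  edge (11, 12)→(12, 14): d=(1,2) right/bottom  bias=-1
    (3,6)@(7, 13): e=[0,9,9] → #  [on edge]
    (4,6)@(9, 13): e=[4,9,5] → #
    (5,6)@(11, 13): e=[8,9,1] → #
    (6,6)@(13, 13): e=[12,9,-3] → ·
    (3,7)@(7, 15): e=[-20,27,11] → ·
    (4,7)@(9, 15): e=[-16,27,7] → ·
    (5,7)@(11, 15): e=[-12,27,3] → ·
  covered (3 px):
    · · · · · · · ·
    · · · · · · · ·
    · · · · · · · ·
    · · · · · · · ·
    · · · · · · · ·
    · · · · · · · ·
    · · · # # # · ·
    · · · · · · · ·

Answer: 22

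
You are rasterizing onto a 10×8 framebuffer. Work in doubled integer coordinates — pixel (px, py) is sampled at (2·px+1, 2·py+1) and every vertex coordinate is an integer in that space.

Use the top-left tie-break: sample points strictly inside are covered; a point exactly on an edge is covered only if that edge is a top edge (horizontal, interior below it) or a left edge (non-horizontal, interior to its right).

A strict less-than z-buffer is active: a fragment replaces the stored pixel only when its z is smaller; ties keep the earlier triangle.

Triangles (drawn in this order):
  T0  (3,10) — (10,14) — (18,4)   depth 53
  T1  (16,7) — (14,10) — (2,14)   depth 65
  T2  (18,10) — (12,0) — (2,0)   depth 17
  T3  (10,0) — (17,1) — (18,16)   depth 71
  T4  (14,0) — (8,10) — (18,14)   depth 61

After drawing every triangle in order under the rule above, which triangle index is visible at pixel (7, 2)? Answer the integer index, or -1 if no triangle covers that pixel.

T0:
  2·area = 102  (B↔C swapped to make it positive)
  edge (3, 10)→(18, 4): d=(15,-6) top-left  bias=+0
  edge (18, 4)→(10, 14): d=(-8,10) right/bottom  bias=-1
  edge (10, 14)→(3, 10): d=(-7,-4) top-left  bias=+0
    (8,2)@(17, 5): e=[9,2,91] → X
    (9,2)@(19, 5): e=[21,-18,99] → .
    (5,3)@(11, 7): e=[3,46,53] → X
    (6,3)@(13, 7): e=[15,26,61] → X
    (7,3)@(15, 7): e=[27,6,69] → X
    (8,3)@(17, 7): e=[39,-14,77] → .
    (3,4)@(7, 9): e=[9,70,23] → X
    (4,4)@(9, 9): e=[21,50,31] → X
    (7,4)@(15, 9): e=[57,-10,55] → .
    (2,5)@(5, 11): e=[27,74,1] → X
    (6,5)@(13, 11): e=[75,-6,33] → .
    (2,6)@(5, 13): e=[57,58,-13] → .
  covered (13 px):
    . . . . . . . . . .
    . . . . . . . . . .
    . . . . . . . . X .
    . . . . . X X X . .
    . . . X X X X . . .
    . . X X X X . . . .
    . . . . X . . . . .
    . . . . . . . . . .
T1:
  2·area = 28
  edge (16, 7)→(14, 10): d=(-2,3) right/bottom  bias=-1
  edge (14, 10)→(2, 14): d=(-12,4) right/bottom  bias=-1
  edge (2, 14)→(16, 7): d=(14,-7) top-left  bias=+0
    (6,4)@(13, 9): e=[5,16,7] → X
    (7,4)@(15, 9): e=[-1,8,21] → .
    (8,4)@(17, 9): e=[-7,0,35] → .  [on edge]
    (4,5)@(9, 11): e=[13,8,7] → X
    (5,5)@(11, 11): e=[7,0,21] → .  [on edge]
    (6,5)@(13, 11): e=[1,-8,35] → .
    (2,6)@(5, 13): e=[21,0,7] → .  [on edge]
    (4,6)@(9, 13): e=[9,-16,35] → .
  covered (2 px):
    . . . . . . . . . .
    . . . . . . . . . .
    . . . . . . . . . .
    . . . . . . . . . .
    . . . . . . X . . .
    . . . . X . . . . .
    . . . . . . . . . .
    . . . . . . . . . .
T2:
  2·area = 100  (B↔C swapped to make it positive)
  edge (18, 10)→(2, 0): d=(-16,-10) top-left  bias=+0
  edge (2, 0)→(12, 0): d=(10,0) top-left  bias=+0
  edge (12, 0)→(18, 10): d=(6,10) right/bottom  bias=-1
    (2,0)@(5, 1): e=[14,10,76] → X
    (3,0)@(7, 1): e=[34,10,56] → X
    (4,0)@(9, 1): e=[54,10,36] → X
    (5,0)@(11, 1): e=[74,10,16] → X
    (6,0)@(13, 1): e=[94,10,-4] → .
    (2,1)@(5, 3): e=[-18,30,88] → .
    (3,1)@(7, 3): e=[2,30,68] → X
    (6,1)@(13, 3): e=[62,30,8] → X
    (7,1)@(15, 3): e=[82,30,-12] → .
    (3,2)@(7, 5): e=[-30,50,80] → .
    (4,2)@(9, 5): e=[-10,50,60] → .
    (5,2)@(11, 5): e=[10,50,40] → X
    (7,2)@(15, 5): e=[50,50,0] → .  [on edge]
  covered (12 px):
    . . X X X X . . . .
    . . . X X X X . . .
    . . . . . X X . . .
    . . . . . . . X . .
    . . . . . . . . X .
    . . . . . . . . . .
    . . . . . . . . . .
    . . . . . . . . . .
T3:
  2·area = 104
  edge (10, 0)→(17, 1): d=(7,1) right/bottom  bias=-1
  edge (17, 1)→(18, 16): d=(1,15) right/bottom  bias=-1
  edge (18, 16)→(10, 0): d=(-8,-16) top-left  bias=+0
    (5,0)@(11, 1): e=[6,90,8] → X
    (6,0)@(13, 1): e=[4,60,40] → X
    (7,0)@(15, 1): e=[2,30,72] → X
    (8,0)@(17, 1): e=[0,0,104] → .  [on edge]
    (5,1)@(11, 3): e=[20,92,-8] → .
    (6,1)@(13, 3): e=[18,62,24] → X
    (8,1)@(17, 3): e=[14,2,88] → X
    (9,1)@(19, 3): e=[12,-28,120] → .
    (6,2)@(13, 5): e=[32,64,8] → X
    (9,2)@(19, 5): e=[26,-26,104] → .
    (6,3)@(13, 7): e=[46,66,-8] → .
    (7,3)@(15, 7): e=[44,36,24] → X
  covered (15 px):
    . . . . . X X X . .
    . . . . . . X X X .
    . . . . . . X X X .
    . . . . . . . X X .
    . . . . . . . X X .
    . . . . . . . . X .
    . . . . . . . . X .
    . . . . . . . . . .
T4:
  2·area = 124  (B↔C swapped to make it positive)
  edge (14, 0)→(18, 14): d=(4,14) right/bottom  bias=-1
  edge (18, 14)→(8, 10): d=(-10,-4) top-left  bias=+0
  edge (8, 10)→(14, 0): d=(6,-10) top-left  bias=+0
    (6,1)@(13, 3): e=[26,90,8] → X
    (7,1)@(15, 3): e=[-2,98,28] → .
    (5,2)@(11, 5): e=[62,62,0] → X  [on edge]
    (7,2)@(15, 5): e=[6,78,40] → X
    (8,2)@(17, 5): e=[-22,86,60] → .
    (5,3)@(11, 7): e=[70,42,12] → X
    (8,3)@(17, 7): e=[-14,66,72] → .
    (4,4)@(9, 9): e=[106,14,4] → X
    (8,4)@(17, 9): e=[-6,46,84] → .
    (4,5)@(9, 11): e=[114,-6,16] → .
    (5,5)@(11, 11): e=[86,2,36] → X
    (8,5)@(17, 11): e=[2,26,96] → X
    (2,7)@(5, 15): e=[186,-62,0] → .  [on edge]
  covered (16 px):
    . . . . . . . . . .
    . . . . . . X . . .
    . . . . . X X X . .
    . . . . . X X X . .
    . . . . X X X X . .
    . . . . . X X X X .
    . . . . . . . . X .
    . . . . . . . . . .

Z-buffer (winner per pixel, '.' = empty):
  . . 2 2 2 2 3 3 . .
  . . . 2 2 2 2 3 3 .
  . . . . . 2 2 4 0 .
  . . . . . 0 0 2 3 .
  . . . 0 0 0 0 4 2 .
  . . 0 0 0 0 4 4 4 .
  . . . . 0 . . . 4 .
  . . . . . . . . . .

Result: 4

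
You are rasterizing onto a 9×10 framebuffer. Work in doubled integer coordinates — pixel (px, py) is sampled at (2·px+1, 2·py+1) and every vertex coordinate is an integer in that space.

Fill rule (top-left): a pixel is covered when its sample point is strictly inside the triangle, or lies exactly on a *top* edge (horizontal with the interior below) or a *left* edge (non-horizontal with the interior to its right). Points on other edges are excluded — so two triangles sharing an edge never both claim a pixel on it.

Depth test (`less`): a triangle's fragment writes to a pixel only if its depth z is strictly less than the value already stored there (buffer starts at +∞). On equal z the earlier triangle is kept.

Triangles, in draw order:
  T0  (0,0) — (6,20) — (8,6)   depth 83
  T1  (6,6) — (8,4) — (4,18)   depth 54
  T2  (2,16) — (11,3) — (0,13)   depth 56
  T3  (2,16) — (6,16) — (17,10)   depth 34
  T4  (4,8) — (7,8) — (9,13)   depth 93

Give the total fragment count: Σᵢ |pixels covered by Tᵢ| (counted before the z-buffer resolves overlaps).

T0:
  2·area = 124  (B↔C swapped to make it positive)
  edge (0, 0)→(8, 6): d=(8,6) right/bottom  bias=-1
  edge (8, 6)→(6, 20): d=(-2,14) right/bottom  bias=-1
  edge (6, 20)→(0, 0): d=(-6,-20) top-left  bias=+0
    (0,0)@(1, 1): e=[2,108,14] → #
    (1,0)@(3, 1): e=[-10,80,54] → ·
    (0,1)@(1, 3): e=[18,104,2] → #
    (1,1)@(3, 3): e=[6,76,42] → #
    (2,1)@(5, 3): e=[-6,48,82] → ·
    (0,2)@(1, 5): e=[34,100,-10] → ·
    (1,2)@(3, 5): e=[22,72,30] → #
    (2,2)@(5, 5): e=[10,44,70] → #
    (3,2)@(7, 5): e=[-2,16,110] → ·
    (1,3)@(3, 7): e=[38,68,18] → #
    (3,3)@(7, 7): e=[14,12,98] → #
    (4,3)@(9, 7): e=[2,-16,138] → ·
    (3,6)@(7, 13): e=[62,0,62] → ·  [on edge]
  covered (15 px):
    # · · · · · · · ·
    # # · · · · · · ·
    · # # · · · · · ·
    · # # # · · · · ·
    · # # # · · · · ·
    · · # # · · · · ·
    · · # · · · · · ·
    · · # · · · · · ·
    · · · · · · · · ·
    · · · · · · · · ·
T1:
  2·area = 20
  edge (6, 6)→(8, 4): d=(2,-2) top-left  bias=+0
  edge (8, 4)→(4, 18): d=(-4,14) right/bottom  bias=-1
  edge (4, 18)→(6, 6): d=(2,-12) top-left  bias=+0
    (5,0)@(11, 1): e=[0,-30,50] → ·  [on edge]
    (4,1)@(9, 3): e=[0,-10,30] → ·  [on edge]
    (3,2)@(7, 5): e=[0,10,10] → #  [on edge]
    (4,2)@(9, 5): e=[4,-18,34] → ·
    (2,3)@(5, 7): e=[0,30,-10] → ·  [on edge]
    (3,3)@(7, 7): e=[4,2,14] → #
    (4,3)@(9, 7): e=[8,-26,38] → ·
    (1,4)@(3, 9): e=[0,50,-30] → ·  [on edge]
    (3,4)@(7, 9): e=[8,-6,18] → ·
    (0,5)@(1, 11): e=[0,70,-50] → ·  [on edge]
    (2,6)@(5, 13): e=[12,6,2] → #
    (3,6)@(7, 13): e=[16,-22,26] → ·
  covered (3 px):
    · · · · · · · · ·
    · · · · · · · · ·
    · · · # · · · · ·
    · · · # · · · · ·
    · · · · · · · · ·
    · · · · · · · · ·
    · · # · · · · · ·
    · · · · · · · · ·
    · · · · · · · · ·
    · · · · · · · · ·
T2:
  2·area = 53  (B↔C swapped to make it positive)
  edge (2, 16)→(0, 13): d=(-2,-3) top-left  bias=+0
  edge (0, 13)→(11, 3): d=(11,-10) top-left  bias=+0
  edge (11, 3)→(2, 16): d=(-9,13) right/bottom  bias=-1
    (5,1)@(11, 3): e=[53,0,0] → ·  [on edge]
    (4,2)@(9, 5): e=[43,2,8] → #
    (5,2)@(11, 5): e=[49,22,-18] → ·
    (3,3)@(7, 7): e=[33,4,16] → #
    (4,3)@(9, 7): e=[39,24,-10] → ·
    (2,4)@(5, 9): e=[23,6,24] → #
    (3,4)@(7, 9): e=[29,26,-2] → ·
    (1,5)@(3, 11): e=[13,8,32] → #
    (3,5)@(7, 11): e=[25,48,-20] → ·
    (0,6)@(1, 13): e=[3,10,40] → #
    (2,6)@(5, 13): e=[15,50,-12] → ·
    (0,7)@(1, 15): e=[-1,32,22] → ·
  covered (7 px):
    · · · · · · · · ·
    · · · · · · · · ·
    · · · · # · · · ·
    · · · # · · · · ·
    · · # · · · · · ·
    · # # · · · · · ·
    # # · · · · · · ·
    · · · · · · · · ·
    · · · · · · · · ·
    · · · · · · · · ·
T3:
  2·area = 24  (B↔C swapped to make it positive)
  edge (2, 16)→(17, 10): d=(15,-6) top-left  bias=+0
  edge (17, 10)→(6, 16): d=(-11,6) right/bottom  bias=-1
  edge (6, 16)→(2, 16): d=(-4,0) right/bottom  bias=-1
    (7,5)@(15, 11): e=[3,1,20] → #
    (8,5)@(17, 11): e=[15,-11,20] → ·
    (5,6)@(11, 13): e=[9,3,12] → #
    (6,6)@(13, 13): e=[21,-9,12] → ·
    (7,6)@(15, 13): e=[33,-21,12] → ·
    (2,7)@(5, 15): e=[3,17,4] → #
    (3,7)@(7, 15): e=[15,5,4] → #
    (4,7)@(9, 15): e=[27,-7,4] → ·
    (5,7)@(11, 15): e=[39,-19,4] → ·
    (2,8)@(5, 17): e=[33,-5,-4] → ·
    (3,8)@(7, 17): e=[45,-17,-4] → ·
  covered (4 px):
    · · · · · · · · ·
    · · · · · · · · ·
    · · · · · · · · ·
    · · · · · · · · ·
    · · · · · · · · ·
    · · · · · · · # ·
    · · · · · # · · ·
    · · # # · · · · ·
    · · · · · · · · ·
    · · · · · · · · ·
T4:
  2·area = 15
  edge (4, 8)→(7, 8): d=(3,0) top-left  bias=+0
  edge (7, 8)→(9, 13): d=(2,5) right/bottom  bias=-1
  edge (9, 13)→(4, 8): d=(-5,-5) top-left  bias=+0
    (2,1)@(5, 3): e=[-15,0,30] → ·  [on edge]
    (0,2)@(1, 5): e=[-9,24,0] → ·  [on edge]
    (1,3)@(3, 7): e=[-3,18,0] → ·  [on edge]
    (2,4)@(5, 9): e=[3,12,0] → #  [on edge]
    (3,4)@(7, 9): e=[3,2,10] → #
    (4,4)@(9, 9): e=[3,-8,20] → ·
    (2,5)@(5, 11): e=[9,16,-10] → ·
    (3,5)@(7, 11): e=[9,6,0] → #  [on edge]
    (4,5)@(9, 11): e=[9,-4,10] → ·
    (3,6)@(7, 13): e=[15,10,-10] → ·
    (4,6)@(9, 13): e=[15,0,0] → ·  [on edge]
    (5,7)@(11, 15): e=[21,-6,0] → ·  [on edge]
    (6,8)@(13, 17): e=[27,-12,0] → ·  [on edge]
    (7,9)@(15, 19): e=[33,-18,0] → ·  [on edge]
  covered (3 px):
    · · · · · · · · ·
    · · · · · · · · ·
    · · · · · · · · ·
    · · · · · · · · ·
    · · # # · · · · ·
    · · · # · · · · ·
    · · · · · · · · ·
    · · · · · · · · ·
    · · · · · · · · ·
    · · · · · · · · ·

Result: 32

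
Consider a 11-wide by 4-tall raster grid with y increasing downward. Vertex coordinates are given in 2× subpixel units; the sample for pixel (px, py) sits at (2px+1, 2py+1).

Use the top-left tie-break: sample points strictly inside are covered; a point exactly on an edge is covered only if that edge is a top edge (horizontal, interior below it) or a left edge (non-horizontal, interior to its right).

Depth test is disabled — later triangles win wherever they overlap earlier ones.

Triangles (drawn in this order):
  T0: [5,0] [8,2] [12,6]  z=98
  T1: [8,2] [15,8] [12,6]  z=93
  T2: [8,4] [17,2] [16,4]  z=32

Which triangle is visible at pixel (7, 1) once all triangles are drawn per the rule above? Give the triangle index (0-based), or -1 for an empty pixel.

T0:
  2·area = 4
  edge (5, 0)→(8, 2): d=(3,2) right/bottom  bias=-1
  edge (8, 2)→(12, 6): d=(4,4) right/bottom  bias=-1
  edge (12, 6)→(5, 0): d=(-7,-6) top-left  bias=+0
    (3,0)@(7, 1): e=[-1,0,5] → ·  [on edge]
    (4,1)@(9, 3): e=[1,0,3] → ·  [on edge]
    (5,2)@(11, 5): e=[3,0,1] → ·  [on edge]
    (6,3)@(13, 7): e=[5,0,-1] → ·  [on edge]
  covered (0 px):
    · · · · · · · · · · ·
    · · · · · · · · · · ·
    · · · · · · · · · · ·
    · · · · · · · · · · ·
T1:
  2·area = 4
  edge (8, 2)→(15, 8): d=(7,6) right/bottom  bias=-1
  edge (15, 8)→(12, 6): d=(-3,-2) top-left  bias=+0
  edge (12, 6)→(8, 2): d=(-4,-4) top-left  bias=+0
    (3,0)@(7, 1): e=[-1,5,0] → ·  [on edge]
    (4,1)@(9, 3): e=[1,3,0] → #  [on edge]
    (5,1)@(11, 3): e=[-11,7,8] → ·
    (4,2)@(9, 5): e=[15,-3,-8] → ·
    (5,2)@(11, 5): e=[3,1,0] → #  [on edge]
    (6,2)@(13, 5): e=[-9,5,8] → ·
    (5,3)@(11, 7): e=[17,-5,-8] → ·
    (6,3)@(13, 7): e=[5,-1,0] → ·  [on edge]
  covered (2 px):
    · · · · · · · · · · ·
    · · · · # · · · · · ·
    · · · · · # · · · · ·
    · · · · · · · · · · ·
T2:
  2·area = 16
  edge (8, 4)→(17, 2): d=(9,-2) top-left  bias=+0
  edge (17, 2)→(16, 4): d=(-1,2) right/bottom  bias=-1
  edge (16, 4)→(8, 4): d=(-8,0) right/bottom  bias=-1
    (6,1)@(13, 3): e=[1,7,8] → #
    (7,1)@(15, 3): e=[5,3,8] → #
    (8,1)@(17, 3): e=[9,-1,8] → ·
    (6,2)@(13, 5): e=[19,5,-8] → ·
    (7,2)@(15, 5): e=[23,1,-8] → ·
  covered (2 px):
    · · · · · · · · · · ·
    · · · · · · # # · · ·
    · · · · · · · · · · ·
    · · · · · · · · · · ·

Z-buffer (winner per pixel, '.' = empty):
  . . . . . . . . . . .
  . . . . 1 . 2 2 . . .
  . . . . . 1 . . . . .
  . . . . . . . . . . .

Final: 2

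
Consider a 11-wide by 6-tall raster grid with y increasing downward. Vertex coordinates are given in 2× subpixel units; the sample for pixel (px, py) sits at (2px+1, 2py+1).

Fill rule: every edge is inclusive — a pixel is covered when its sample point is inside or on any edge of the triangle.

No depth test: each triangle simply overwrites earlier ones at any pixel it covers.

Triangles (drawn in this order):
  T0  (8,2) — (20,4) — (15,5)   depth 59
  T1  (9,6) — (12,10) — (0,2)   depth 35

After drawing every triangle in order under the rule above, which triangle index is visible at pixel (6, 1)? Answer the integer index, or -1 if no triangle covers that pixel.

T0:
  2·area = 22
  edge (8, 2)→(20, 4): d=(12,2) inclusive
  edge (20, 4)→(15, 5): d=(-5,1) inclusive
  edge (15, 5)→(8, 2): d=(-7,-3) inclusive
    (5,1)@(11, 3): e=[6,14,2] → X
    (6,1)@(13, 3): e=[2,12,8] → X
    (7,1)@(15, 3): e=[-2,10,14] → .
    (5,2)@(11, 5): e=[30,4,-12] → .
    (6,2)@(13, 5): e=[26,2,-6] → .
    (7,2)@(15, 5): e=[22,0,0] → X  [on edge]
    (8,2)@(17, 5): e=[18,-2,6] → .
    (2,3)@(5, 7): e=[66,0,-44] → .  [on edge]
    (7,3)@(15, 7): e=[46,-10,-14] → .
  covered (3 px):
    . . . . . . . . . . .
    . . . . . X X . . . .
    . . . . . . . X . . .
    . . . . . . . . . . .
    . . . . . . . . . . .
    . . . . . . . . . . .
T1:
  2·area = 24
  edge (9, 6)→(12, 10): d=(3,4) inclusive
  edge (12, 10)→(0, 2): d=(-12,-8) inclusive
  edge (0, 2)→(9, 6): d=(9,4) inclusive
    (2,2)@(5, 5): e=[13,4,7] → X
    (3,2)@(7, 5): e=[5,20,-1] → .
    (2,3)@(5, 7): e=[19,-20,25] → .
    (4,3)@(9, 7): e=[3,12,9] → X
    (5,3)@(11, 7): e=[-5,28,1] → .
    (4,4)@(9, 9): e=[9,-12,27] → .
    (5,4)@(11, 9): e=[1,4,19] → X
    (6,4)@(13, 9): e=[-7,20,11] → .
    (5,5)@(11, 11): e=[7,-20,37] → .
  covered (3 px):
    . . . . . . . . . . .
    . . . . . . . . . . .
    . . X . . . . . . . .
    . . . . X . . . . . .
    . . . . . X . . . . .
    . . . . . . . . . . .

Z-buffer (winner per pixel, '.' = empty):
  . . . . . . . . . . .
  . . . . . 0 0 . . . .
  . . 1 . . . . 0 . . .
  . . . . 1 . . . . . .
  . . . . . 1 . . . . .
  . . . . . . . . . . .

Result: 0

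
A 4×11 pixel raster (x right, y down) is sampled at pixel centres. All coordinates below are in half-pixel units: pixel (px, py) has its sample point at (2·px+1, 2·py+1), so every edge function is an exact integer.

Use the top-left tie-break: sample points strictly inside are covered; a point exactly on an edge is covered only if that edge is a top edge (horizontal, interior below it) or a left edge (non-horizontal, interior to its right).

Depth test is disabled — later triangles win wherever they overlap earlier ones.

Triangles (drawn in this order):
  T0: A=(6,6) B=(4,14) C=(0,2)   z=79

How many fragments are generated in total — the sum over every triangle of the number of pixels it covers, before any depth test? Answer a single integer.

T0:
  2·area = 56
  edge (6, 6)→(4, 14): d=(-2,8) right/bottom  bias=-1
  edge (4, 14)→(0, 2): d=(-4,-12) top-left  bias=+0
  edge (0, 2)→(6, 6): d=(6,4) right/bottom  bias=-1
    (0,1)@(1, 3): e=[46,8,2] → X
    (1,1)@(3, 3): e=[30,32,-6] → .
    (0,2)@(1, 5): e=[42,0,14] → X  [on edge]
    (1,2)@(3, 5): e=[26,24,6] → X
    (2,2)@(5, 5): e=[10,48,-2] → .
    (0,3)@(1, 7): e=[38,-8,26] → .
    (1,3)@(3, 7): e=[22,16,18] → X
    (2,3)@(5, 7): e=[6,40,10] → X
    (3,3)@(7, 7): e=[-10,64,2] → .
    (1,4)@(3, 9): e=[18,8,30] → X
    (3,4)@(7, 9): e=[-14,56,14] → .
    (1,5)@(3, 11): e=[14,0,42] → X  [on edge]
    (2,8)@(5, 17): e=[-14,0,70] → .  [on edge]
  covered (8 px):
    . . . .
    X . . .
    X X . .
    . X X .
    . X X .
    . X . .
    . . . .
    . . . .
    . . . .
    . . . .
    . . . .

Result: 8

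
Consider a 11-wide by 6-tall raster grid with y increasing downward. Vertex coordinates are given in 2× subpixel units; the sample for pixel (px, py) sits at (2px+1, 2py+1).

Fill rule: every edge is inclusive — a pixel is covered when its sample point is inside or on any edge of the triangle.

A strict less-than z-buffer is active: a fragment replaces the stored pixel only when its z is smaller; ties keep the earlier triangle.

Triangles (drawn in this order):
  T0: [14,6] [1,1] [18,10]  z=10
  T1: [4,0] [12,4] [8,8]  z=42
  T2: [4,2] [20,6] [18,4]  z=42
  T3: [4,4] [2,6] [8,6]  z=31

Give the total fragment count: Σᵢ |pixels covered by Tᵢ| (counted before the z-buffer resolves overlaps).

T0:
  2·area = 32  (B↔C swapped to make it positive)
  edge (14, 6)→(18, 10): d=(4,4) inclusive
  edge (18, 10)→(1, 1): d=(-17,-9) inclusive
  edge (1, 1)→(14, 6): d=(13,5) inclusive
    (0,0)@(1, 1): e=[32,0,0] → X  [on edge]
    (1,0)@(3, 1): e=[24,18,-10] → .
    (4,0)@(9, 1): e=[0,72,-40] → .  [on edge]
    (0,1)@(1, 3): e=[40,-34,26] → .
    (2,1)@(5, 3): e=[24,2,6] → X
    (3,1)@(7, 3): e=[16,20,-4] → .
    (5,1)@(11, 3): e=[0,56,-24] → .  [on edge]
    (2,2)@(5, 5): e=[32,-32,32] → .
    (4,2)@(9, 5): e=[16,4,12] → X
    (5,2)@(11, 5): e=[8,22,2] → X
    (6,2)@(13, 5): e=[0,40,-8] → .  [on edge]
    (4,3)@(9, 7): e=[24,-30,38] → .
    (7,3)@(15, 7): e=[0,24,8] → X  [on edge]
    (8,4)@(17, 9): e=[0,8,24] → X  [on edge]
    (9,5)@(19, 11): e=[0,-8,40] → .  [on edge]
  covered (7 px):
    X . . . . . . . . . .
    . . X . . . . . . . .
    . . . . X X . . . . .
    . . . . . . X X . . .
    . . . . . . . . X . .
    . . . . . . . . . . .
T1:
  2·area = 48
  edge (4, 0)→(12, 4): d=(8,4) inclusive
  edge (12, 4)→(8, 8): d=(-4,4) inclusive
  edge (8, 8)→(4, 0): d=(-4,-8) inclusive
    (2,0)@(5, 1): e=[4,40,4] → X
    (3,0)@(7, 1): e=[-4,32,20] → .
    (7,0)@(15, 1): e=[-36,0,84] → .  [on edge]
    (2,1)@(5, 3): e=[20,32,-4] → .
    (3,1)@(7, 3): e=[12,24,12] → X
    (4,1)@(9, 3): e=[4,16,28] → X
    (5,1)@(11, 3): e=[-4,8,44] → .
    (6,1)@(13, 3): e=[-12,0,60] → .  [on edge]
    (3,2)@(7, 5): e=[28,16,4] → X
    (5,2)@(11, 5): e=[12,0,36] → X  [on edge]
    (6,2)@(13, 5): e=[4,-8,52] → .
    (3,3)@(7, 7): e=[44,8,-4] → .
    (4,3)@(9, 7): e=[36,0,12] → X  [on edge]
    (3,4)@(7, 9): e=[60,0,-12] → .  [on edge]
    (2,5)@(5, 11): e=[84,0,-36] → .  [on edge]
  covered (7 px):
    . . X . . . . . . . .
    . . . X X . . . . . .
    . . . X X X . . . . .
    . . . . X . . . . . .
    . . . . . . . . . . .
    . . . . . . . . . . .
T2:
  2·area = 24  (B↔C swapped to make it positive)
  edge (4, 2)→(18, 4): d=(14,2) inclusive
  edge (18, 4)→(20, 6): d=(2,2) inclusive
  edge (20, 6)→(4, 2): d=(-16,-4) inclusive
    (7,0)@(15, 1): e=[-36,0,60] → .  [on edge]
    (4,1)@(9, 3): e=[4,16,4] → X
    (5,1)@(11, 3): e=[0,12,12] → X  [on edge]
    (6,1)@(13, 3): e=[-4,8,20] → .
    (8,1)@(17, 3): e=[-12,0,36] → .  [on edge]
    (4,2)@(9, 5): e=[32,20,-28] → .
    (5,2)@(11, 5): e=[28,16,-20] → .
    (8,2)@(17, 5): e=[16,4,4] → X
    (9,2)@(19, 5): e=[12,0,12] → X  [on edge]
    (10,2)@(21, 5): e=[8,-4,20] → .
    (8,3)@(17, 7): e=[44,8,-28] → .
    (9,3)@(19, 7): e=[40,4,-20] → .
    (10,3)@(21, 7): e=[36,0,-12] → .  [on edge]
  covered (4 px):
    . . . . . . . . . . .
    . . . . X X . . . . .
    . . . . . . . . X X .
    . . . . . . . . . . .
    . . . . . . . . . . .
    . . . . . . . . . . .
T3:
  2·area = 12  (B↔C swapped to make it positive)
  edge (4, 4)→(8, 6): d=(4,2) inclusive
  edge (8, 6)→(2, 6): d=(-6,0) inclusive
  edge (2, 6)→(4, 4): d=(2,-2) inclusive
    (3,0)@(7, 1): e=[-18,30,0] → .  [on edge]
    (2,1)@(5, 3): e=[-6,18,0] → .  [on edge]
    (1,2)@(3, 5): e=[6,6,0] → X  [on edge]
    (2,2)@(5, 5): e=[2,6,4] → X
    (3,2)@(7, 5): e=[-2,6,8] → .
    (0,3)@(1, 7): e=[18,-6,0] → .  [on edge]
    (1,3)@(3, 7): e=[14,-6,4] → .
    (2,3)@(5, 7): e=[10,-6,8] → .
  covered (2 px):
    . . . . . . . . . . .
    . . . . . . . . . . .
    . X X . . . . . . . .
    . . . . . . . . . . .
    . . . . . . . . . . .
    . . . . . . . . . . .

Final: 20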